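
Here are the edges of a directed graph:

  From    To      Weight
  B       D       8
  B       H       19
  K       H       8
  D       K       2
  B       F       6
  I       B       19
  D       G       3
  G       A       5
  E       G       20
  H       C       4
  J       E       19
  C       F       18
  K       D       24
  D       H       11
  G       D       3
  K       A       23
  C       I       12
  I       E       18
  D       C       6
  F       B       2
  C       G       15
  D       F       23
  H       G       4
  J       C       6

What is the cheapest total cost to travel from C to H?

Shortest distances from C:
C: 0
I: 12  (via C)
G: 15  (via C)
D: 18  (via G)
F: 18  (via C)
A: 20  (via G)
B: 20  (via F)
K: 20  (via D)
H: 28  (via K)
Shortest route: C → G → D → K → H = 28.

28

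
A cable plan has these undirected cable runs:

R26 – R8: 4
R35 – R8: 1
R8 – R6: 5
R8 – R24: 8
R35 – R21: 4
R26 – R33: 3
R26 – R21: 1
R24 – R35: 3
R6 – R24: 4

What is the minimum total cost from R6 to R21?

10

Candidate routes:
R6 → R8 → R35 → R21: 5+1+4 = 10
R6 → R24 → R35 → R21: 4+3+4 = 11
The minimum is 10 via R6 → R8 → R35 → R21.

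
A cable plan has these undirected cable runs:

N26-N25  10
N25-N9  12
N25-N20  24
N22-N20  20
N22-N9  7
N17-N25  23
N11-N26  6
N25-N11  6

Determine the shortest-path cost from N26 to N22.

Compare a few routes:
N26 - N11 - N25 - N9 - N22: 6+6+12+7 = 31
N26 - N25 - N20 - N22: 10+24+20 = 54
N26 - N25 - N9 - N22: 10+12+7 = 29
Cheapest is N26 - N25 - N9 - N22 at 29.

29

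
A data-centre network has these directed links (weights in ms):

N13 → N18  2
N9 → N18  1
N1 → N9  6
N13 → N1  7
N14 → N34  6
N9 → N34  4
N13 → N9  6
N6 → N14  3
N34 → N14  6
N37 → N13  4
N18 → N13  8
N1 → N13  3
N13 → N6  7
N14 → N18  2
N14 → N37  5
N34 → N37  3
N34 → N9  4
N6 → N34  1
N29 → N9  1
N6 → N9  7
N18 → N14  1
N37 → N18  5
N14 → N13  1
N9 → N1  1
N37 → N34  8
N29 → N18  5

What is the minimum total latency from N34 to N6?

Enumerating some paths:
N34 - N9 - N1 - N13 - N6: 4+1+3+7 = 15
N34 - N37 - N13 - N6: 3+4+7 = 14
N34 - N37 - N18 - N14 - N13 - N6: 3+5+1+1+7 = 17
N34 - N9 - N18 - N13 - N6: 4+1+8+7 = 20
Cheapest is N34 - N37 - N13 - N6 at 14 ms.

14 ms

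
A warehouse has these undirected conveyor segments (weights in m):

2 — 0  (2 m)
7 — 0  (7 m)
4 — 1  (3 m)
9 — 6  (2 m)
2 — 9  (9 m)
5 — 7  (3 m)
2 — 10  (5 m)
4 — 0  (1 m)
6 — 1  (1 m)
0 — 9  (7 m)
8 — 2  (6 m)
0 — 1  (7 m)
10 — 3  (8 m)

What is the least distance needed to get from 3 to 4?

Running Dijkstra from 3:
3: 0
10: 8  (via 3)
2: 13  (via 10)
0: 15  (via 2)
4: 16  (via 0)
Shortest route: 3 → 10 → 2 → 0 → 4 = 16 m.

16 m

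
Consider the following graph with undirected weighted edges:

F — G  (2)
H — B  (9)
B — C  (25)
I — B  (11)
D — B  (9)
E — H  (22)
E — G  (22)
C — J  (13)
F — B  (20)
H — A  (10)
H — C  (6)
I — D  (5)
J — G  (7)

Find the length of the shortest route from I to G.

Candidate routes:
I–D–B–F–G: 5+9+20+2 = 36
I–B–F–G: 11+20+2 = 33
The minimum is 33 via I–B–F–G.

33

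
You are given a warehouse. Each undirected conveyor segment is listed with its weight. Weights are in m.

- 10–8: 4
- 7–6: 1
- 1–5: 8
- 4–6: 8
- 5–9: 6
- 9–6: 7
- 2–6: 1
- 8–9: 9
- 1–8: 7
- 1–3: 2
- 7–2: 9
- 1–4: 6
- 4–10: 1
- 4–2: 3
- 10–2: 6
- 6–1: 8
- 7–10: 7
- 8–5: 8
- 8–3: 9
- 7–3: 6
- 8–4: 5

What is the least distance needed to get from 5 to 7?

Shortest distances from 5:
5: 0
9: 6  (via 5)
1: 8  (via 5)
8: 8  (via 5)
3: 10  (via 1)
10: 12  (via 8)
4: 13  (via 8)
6: 13  (via 9)
2: 14  (via 6)
7: 14  (via 6)
Shortest route: 5–9–6–7 = 14 m.

14 m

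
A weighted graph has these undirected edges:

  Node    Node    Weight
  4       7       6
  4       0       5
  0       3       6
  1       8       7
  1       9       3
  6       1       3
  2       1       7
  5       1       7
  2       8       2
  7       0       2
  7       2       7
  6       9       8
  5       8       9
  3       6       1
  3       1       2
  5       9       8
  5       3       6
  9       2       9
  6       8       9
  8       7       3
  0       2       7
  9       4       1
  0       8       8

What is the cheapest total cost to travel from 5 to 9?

8

Candidate routes:
5 → 1 → 9: 7+3 = 10
5 → 3 → 1 → 9: 6+2+3 = 11
5 → 3 → 6 → 1 → 9: 6+1+3+3 = 13
5 → 9: 8 = 8
Cheapest is 5 → 9 at 8.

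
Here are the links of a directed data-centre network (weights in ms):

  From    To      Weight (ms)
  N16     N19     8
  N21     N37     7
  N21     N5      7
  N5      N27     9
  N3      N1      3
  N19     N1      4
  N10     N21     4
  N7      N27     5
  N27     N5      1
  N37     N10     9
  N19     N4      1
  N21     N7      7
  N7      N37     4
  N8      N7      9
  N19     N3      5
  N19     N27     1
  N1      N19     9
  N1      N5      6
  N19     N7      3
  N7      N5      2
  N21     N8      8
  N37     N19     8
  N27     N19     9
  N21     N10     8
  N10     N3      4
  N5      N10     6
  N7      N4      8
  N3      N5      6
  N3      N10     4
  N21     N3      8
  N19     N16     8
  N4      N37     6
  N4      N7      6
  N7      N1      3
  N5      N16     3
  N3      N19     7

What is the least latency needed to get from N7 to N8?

20 ms

Enumerating some paths:
N7 - N5 - N10 - N21 - N8: 2+6+4+8 = 20
N7 - N37 - N10 - N21 - N8: 4+9+4+8 = 25
N7 - N27 - N5 - N10 - N21 - N8: 5+1+6+4+8 = 24
Cheapest is N7 - N5 - N10 - N21 - N8 at 20 ms.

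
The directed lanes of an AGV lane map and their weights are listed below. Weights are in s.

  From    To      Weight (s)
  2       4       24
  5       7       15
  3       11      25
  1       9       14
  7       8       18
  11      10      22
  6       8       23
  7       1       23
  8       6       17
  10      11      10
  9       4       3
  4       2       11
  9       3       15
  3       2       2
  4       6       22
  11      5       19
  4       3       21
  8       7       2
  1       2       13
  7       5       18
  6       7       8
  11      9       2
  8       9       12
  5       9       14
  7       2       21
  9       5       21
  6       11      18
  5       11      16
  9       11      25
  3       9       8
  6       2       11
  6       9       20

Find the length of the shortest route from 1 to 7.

47 s

Enumerating some paths:
1–9–4–6–7: 14+3+22+8 = 47
1–9–5–7: 14+21+15 = 50
1–9–4–6–8–7: 14+3+22+23+2 = 64
Cheapest is 1–9–4–6–7 at 47 s.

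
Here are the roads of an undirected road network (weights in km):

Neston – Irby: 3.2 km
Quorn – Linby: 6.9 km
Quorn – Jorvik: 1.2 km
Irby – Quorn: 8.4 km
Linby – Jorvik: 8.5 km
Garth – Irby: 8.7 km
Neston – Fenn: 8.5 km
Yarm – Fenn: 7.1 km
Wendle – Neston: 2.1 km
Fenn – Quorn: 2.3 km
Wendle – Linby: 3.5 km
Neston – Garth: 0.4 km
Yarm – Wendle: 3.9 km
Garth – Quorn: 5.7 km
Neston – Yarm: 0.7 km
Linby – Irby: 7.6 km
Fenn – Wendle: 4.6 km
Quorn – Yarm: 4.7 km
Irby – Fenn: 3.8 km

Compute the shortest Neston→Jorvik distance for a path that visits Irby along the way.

10.5 km

Shortest Neston→Irby: Neston → Irby = 3.2
Shortest Irby→Jorvik: Irby → Fenn → Quorn → Jorvik = 7.3
Total via Irby: 3.2 + 7.3 = 10.5 km.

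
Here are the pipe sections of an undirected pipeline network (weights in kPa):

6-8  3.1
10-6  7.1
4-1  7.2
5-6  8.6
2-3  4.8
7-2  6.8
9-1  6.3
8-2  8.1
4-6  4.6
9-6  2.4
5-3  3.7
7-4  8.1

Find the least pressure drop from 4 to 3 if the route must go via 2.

19.7 kPa

Best 4 to 2: 4 → 7 → 2 costing 14.9
Shortest 2→3: 2 → 3 = 4.8
Total via 2: 14.9 + 4.8 = 19.7 kPa.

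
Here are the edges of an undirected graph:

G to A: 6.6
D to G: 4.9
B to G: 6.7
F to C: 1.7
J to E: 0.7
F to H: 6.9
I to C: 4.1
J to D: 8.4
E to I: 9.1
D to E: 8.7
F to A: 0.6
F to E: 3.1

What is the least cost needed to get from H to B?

Running Dijkstra from H:
H: 0
F: 6.9  (via H)
A: 7.5  (via F)
C: 8.6  (via F)
E: 10  (via F)
J: 10.7  (via E)
I: 12.7  (via C)
G: 14.1  (via A)
D: 18.7  (via E)
B: 20.8  (via G)
Shortest route: H → F → A → G → B = 20.8.

20.8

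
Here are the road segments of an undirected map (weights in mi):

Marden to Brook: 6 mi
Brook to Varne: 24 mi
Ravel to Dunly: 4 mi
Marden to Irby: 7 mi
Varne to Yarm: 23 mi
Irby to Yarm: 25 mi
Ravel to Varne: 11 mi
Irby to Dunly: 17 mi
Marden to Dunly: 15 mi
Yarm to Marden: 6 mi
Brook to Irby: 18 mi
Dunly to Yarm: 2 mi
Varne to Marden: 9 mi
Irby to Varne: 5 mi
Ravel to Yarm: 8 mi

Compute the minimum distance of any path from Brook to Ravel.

Candidate routes:
Brook → Marden → Yarm → Dunly → Ravel: 6+6+2+4 = 18
Brook → Marden → Yarm → Ravel: 6+6+8 = 20
Cheapest is Brook → Marden → Yarm → Dunly → Ravel at 18 mi.

18 mi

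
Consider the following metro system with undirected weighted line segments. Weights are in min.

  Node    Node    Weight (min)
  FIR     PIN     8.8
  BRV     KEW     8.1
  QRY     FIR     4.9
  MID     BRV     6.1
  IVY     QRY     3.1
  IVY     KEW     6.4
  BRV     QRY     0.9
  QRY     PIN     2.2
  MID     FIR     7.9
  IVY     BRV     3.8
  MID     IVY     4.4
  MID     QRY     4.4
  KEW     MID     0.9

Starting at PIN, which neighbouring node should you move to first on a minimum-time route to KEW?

Compare a few routes:
PIN → QRY → IVY → MID → KEW: 2.2+3.1+4.4+0.9 = 10.6
PIN → QRY → MID → KEW: 2.2+4.4+0.9 = 7.5
PIN → QRY → BRV → MID → KEW: 2.2+0.9+6.1+0.9 = 10.1
Cheapest is PIN → QRY → MID → KEW at 7.5 min.
So from PIN the first move is to QRY.

QRY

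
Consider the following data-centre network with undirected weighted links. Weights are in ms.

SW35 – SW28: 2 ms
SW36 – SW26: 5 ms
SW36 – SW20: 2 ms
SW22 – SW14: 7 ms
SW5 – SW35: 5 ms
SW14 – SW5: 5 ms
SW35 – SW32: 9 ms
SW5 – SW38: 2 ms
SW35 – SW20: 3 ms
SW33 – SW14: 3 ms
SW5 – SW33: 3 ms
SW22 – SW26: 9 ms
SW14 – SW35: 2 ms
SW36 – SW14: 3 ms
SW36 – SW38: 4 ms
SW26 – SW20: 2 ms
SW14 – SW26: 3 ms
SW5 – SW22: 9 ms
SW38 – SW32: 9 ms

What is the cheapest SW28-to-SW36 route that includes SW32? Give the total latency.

24 ms

Best SW28 to SW32: SW28 → SW35 → SW32 costing 11
Shortest SW32→SW36: SW32 → SW38 → SW36 = 13
Total via SW32: 11 + 13 = 24 ms.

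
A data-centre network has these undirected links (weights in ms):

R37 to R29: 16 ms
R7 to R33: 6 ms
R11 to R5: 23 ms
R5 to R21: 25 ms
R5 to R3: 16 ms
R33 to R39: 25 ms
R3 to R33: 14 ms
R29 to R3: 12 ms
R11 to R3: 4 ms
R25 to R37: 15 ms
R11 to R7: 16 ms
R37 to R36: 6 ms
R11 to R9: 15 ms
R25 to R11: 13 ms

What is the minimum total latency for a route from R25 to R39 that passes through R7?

Best R25 to R7: R25–R11–R7 costing 29
Shortest R7→R39: R7–R33–R39 = 31
Total via R7: 29 + 31 = 60 ms.

60 ms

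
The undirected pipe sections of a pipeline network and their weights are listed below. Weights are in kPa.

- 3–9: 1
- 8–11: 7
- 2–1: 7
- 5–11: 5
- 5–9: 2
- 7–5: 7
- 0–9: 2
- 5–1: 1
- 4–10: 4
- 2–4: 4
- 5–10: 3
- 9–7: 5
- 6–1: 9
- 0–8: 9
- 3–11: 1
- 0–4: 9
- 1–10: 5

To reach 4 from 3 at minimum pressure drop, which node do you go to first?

9

Compare a few routes:
3 - 9 - 5 - 1 - 10 - 4: 1+2+1+5+4 = 13
3 - 11 - 5 - 10 - 4: 1+5+3+4 = 13
3 - 9 - 0 - 4: 1+2+9 = 12
3 - 9 - 5 - 10 - 4: 1+2+3+4 = 10
Cheapest is 3 - 9 - 5 - 10 - 4 at 10 kPa.
So from 3 the first move is to 9.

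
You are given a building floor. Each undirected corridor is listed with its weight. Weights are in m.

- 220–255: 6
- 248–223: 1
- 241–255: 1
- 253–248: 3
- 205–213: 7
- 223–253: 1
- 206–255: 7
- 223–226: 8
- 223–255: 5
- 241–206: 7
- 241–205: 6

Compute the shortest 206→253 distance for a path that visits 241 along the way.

Shortest 206→241: 206–241 = 7
Shortest 241→253: 241–255–223–253 = 7
Total via 241: 7 + 7 = 14 m.

14 m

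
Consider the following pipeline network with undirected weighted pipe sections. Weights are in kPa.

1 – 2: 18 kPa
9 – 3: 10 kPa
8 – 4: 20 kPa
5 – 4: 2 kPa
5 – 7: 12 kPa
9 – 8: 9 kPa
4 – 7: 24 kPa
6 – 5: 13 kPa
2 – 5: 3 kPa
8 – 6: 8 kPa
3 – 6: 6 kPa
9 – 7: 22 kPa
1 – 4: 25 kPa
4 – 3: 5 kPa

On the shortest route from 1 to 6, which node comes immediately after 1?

Compare a few routes:
1 → 4 → 3 → 6: 25+5+6 = 36
1 → 2 → 5 → 6: 18+3+13 = 34
1 → 4 → 5 → 6: 25+2+13 = 40
Cheapest is 1 → 2 → 5 → 6 at 34 kPa.
So from 1 the first move is to 2.

2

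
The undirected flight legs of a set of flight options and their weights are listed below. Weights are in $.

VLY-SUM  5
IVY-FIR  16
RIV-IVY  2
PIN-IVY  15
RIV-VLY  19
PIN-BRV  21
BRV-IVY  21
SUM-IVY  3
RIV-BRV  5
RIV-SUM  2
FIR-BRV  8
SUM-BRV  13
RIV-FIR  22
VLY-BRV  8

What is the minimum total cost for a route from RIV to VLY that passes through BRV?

$13

Shortest RIV→BRV: RIV → BRV = 5
Best BRV to VLY: BRV → VLY costing 8
Total via BRV: 5 + 8 = $13.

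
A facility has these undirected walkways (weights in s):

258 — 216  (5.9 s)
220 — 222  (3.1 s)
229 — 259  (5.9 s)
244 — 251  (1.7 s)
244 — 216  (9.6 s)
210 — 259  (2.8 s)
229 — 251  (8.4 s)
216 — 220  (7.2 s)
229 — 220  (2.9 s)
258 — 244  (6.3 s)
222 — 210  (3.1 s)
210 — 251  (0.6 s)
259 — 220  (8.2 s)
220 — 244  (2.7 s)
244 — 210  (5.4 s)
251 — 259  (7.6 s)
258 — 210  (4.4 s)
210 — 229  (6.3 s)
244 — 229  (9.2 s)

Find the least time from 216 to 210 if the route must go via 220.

Best 216 to 220: 216 → 220 costing 7.2
Best 220 to 210: 220 → 244 → 251 → 210 costing 5
Total via 220: 7.2 + 5 = 12.2 s.

12.2 s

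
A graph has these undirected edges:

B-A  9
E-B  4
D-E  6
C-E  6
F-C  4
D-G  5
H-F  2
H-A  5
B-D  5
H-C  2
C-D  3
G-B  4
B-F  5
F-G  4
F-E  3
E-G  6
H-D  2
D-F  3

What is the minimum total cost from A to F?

7

Settle nodes by increasing distance from A:
A: 0
H: 5  (via A)
C: 7  (via H)
D: 7  (via H)
F: 7  (via H)
Shortest route: A–H–F = 7.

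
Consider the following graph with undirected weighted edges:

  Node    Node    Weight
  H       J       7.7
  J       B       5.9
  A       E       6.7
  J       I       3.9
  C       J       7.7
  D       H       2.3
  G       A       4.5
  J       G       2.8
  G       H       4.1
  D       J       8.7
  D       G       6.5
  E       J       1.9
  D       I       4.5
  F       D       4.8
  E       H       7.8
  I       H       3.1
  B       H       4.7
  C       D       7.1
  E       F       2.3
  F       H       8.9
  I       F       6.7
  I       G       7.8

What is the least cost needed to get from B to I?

Shortest distances from B:
B: 0
H: 4.7  (via B)
J: 5.9  (via B)
D: 7  (via H)
E: 7.8  (via J)
I: 7.8  (via H)
Shortest route: B → H → I = 7.8.

7.8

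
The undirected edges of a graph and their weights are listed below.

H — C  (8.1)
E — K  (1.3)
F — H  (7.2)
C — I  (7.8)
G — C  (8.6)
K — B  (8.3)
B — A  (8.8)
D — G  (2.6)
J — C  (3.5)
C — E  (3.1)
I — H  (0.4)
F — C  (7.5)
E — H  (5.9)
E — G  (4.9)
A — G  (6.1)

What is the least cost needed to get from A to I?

17.3

Candidate routes:
A–G–E–H–I: 6.1+4.9+5.9+0.4 = 17.3
A–G–E–C–I: 6.1+4.9+3.1+7.8 = 21.9
Cheapest is A–G–E–H–I at 17.3.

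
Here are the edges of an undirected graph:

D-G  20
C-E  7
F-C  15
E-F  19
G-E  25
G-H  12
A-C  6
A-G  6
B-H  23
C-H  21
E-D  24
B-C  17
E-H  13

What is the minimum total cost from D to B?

Enumerating some paths:
D - G - A - C - B: 20+6+6+17 = 49
D - G - H - B: 20+12+23 = 55
D - E - C - B: 24+7+17 = 48
Cheapest is D - E - C - B at 48.

48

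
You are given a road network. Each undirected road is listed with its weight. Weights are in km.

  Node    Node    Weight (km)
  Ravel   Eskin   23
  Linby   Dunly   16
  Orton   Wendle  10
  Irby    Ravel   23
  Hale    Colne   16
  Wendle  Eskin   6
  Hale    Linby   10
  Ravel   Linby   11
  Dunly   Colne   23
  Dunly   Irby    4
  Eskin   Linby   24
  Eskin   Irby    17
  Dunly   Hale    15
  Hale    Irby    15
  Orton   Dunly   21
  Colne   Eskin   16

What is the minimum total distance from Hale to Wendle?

38 km

Enumerating some paths:
Hale → Linby → Eskin → Wendle: 10+24+6 = 40
Hale → Irby → Eskin → Wendle: 15+17+6 = 38
Hale → Dunly → Irby → Eskin → Wendle: 15+4+17+6 = 42
Hale → Dunly → Orton → Wendle: 15+21+10 = 46
The minimum is 38 km via Hale → Irby → Eskin → Wendle.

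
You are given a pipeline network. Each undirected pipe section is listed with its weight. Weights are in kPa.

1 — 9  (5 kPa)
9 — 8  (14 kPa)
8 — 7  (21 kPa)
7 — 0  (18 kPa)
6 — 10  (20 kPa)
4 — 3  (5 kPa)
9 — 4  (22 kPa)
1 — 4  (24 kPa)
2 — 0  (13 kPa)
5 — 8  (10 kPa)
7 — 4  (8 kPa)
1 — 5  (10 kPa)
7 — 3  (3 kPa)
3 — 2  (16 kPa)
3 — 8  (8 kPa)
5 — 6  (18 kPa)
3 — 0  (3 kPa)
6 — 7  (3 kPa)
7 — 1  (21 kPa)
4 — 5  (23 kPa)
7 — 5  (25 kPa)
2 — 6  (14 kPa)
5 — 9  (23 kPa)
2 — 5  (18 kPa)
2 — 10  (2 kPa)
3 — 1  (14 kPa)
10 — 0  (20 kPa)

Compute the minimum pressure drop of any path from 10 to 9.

Running Dijkstra from 10:
10: 0
2: 2  (via 10)
0: 15  (via 2)
6: 16  (via 2)
3: 18  (via 2)
7: 19  (via 6)
5: 20  (via 2)
4: 23  (via 3)
8: 26  (via 3)
1: 30  (via 5)
9: 35  (via 1)
Shortest route: 10–2–5–1–9 = 35 kPa.

35 kPa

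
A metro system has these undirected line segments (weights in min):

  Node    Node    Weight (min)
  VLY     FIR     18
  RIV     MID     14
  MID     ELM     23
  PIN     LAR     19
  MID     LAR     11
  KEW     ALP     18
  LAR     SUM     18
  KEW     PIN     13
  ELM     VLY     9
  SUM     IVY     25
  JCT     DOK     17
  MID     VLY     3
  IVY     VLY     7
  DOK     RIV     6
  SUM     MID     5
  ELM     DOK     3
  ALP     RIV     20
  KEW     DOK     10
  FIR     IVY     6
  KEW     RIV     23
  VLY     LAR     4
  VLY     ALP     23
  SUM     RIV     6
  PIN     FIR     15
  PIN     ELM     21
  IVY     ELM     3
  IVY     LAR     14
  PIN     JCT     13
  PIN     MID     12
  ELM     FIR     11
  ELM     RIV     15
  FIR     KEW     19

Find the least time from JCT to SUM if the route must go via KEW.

48 min

Shortest JCT→KEW: JCT → PIN → KEW = 26
Shortest KEW→SUM: KEW → DOK → RIV → SUM = 22
Total via KEW: 26 + 22 = 48 min.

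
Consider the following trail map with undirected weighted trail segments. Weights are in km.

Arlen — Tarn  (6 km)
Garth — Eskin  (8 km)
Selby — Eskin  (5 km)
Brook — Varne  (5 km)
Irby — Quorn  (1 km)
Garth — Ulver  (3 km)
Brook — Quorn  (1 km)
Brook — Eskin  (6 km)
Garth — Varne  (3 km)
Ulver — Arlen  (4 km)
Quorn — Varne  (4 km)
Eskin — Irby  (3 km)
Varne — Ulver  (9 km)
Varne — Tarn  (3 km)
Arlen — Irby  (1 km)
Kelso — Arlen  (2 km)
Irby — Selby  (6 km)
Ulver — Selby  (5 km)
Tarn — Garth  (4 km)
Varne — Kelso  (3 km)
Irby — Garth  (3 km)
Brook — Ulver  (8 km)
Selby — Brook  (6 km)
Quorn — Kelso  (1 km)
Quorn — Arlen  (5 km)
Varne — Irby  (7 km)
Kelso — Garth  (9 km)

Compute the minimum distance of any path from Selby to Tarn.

Running Dijkstra from Selby:
Selby: 0
Eskin: 5  (via Selby)
Ulver: 5  (via Selby)
Irby: 6  (via Selby)
Brook: 6  (via Selby)
Quorn: 7  (via Irby)
Arlen: 7  (via Irby)
Garth: 8  (via Ulver)
Kelso: 8  (via Quorn)
Varne: 11  (via Brook)
Tarn: 12  (via Garth)
Shortest route: Selby → Ulver → Garth → Tarn = 12 km.

12 km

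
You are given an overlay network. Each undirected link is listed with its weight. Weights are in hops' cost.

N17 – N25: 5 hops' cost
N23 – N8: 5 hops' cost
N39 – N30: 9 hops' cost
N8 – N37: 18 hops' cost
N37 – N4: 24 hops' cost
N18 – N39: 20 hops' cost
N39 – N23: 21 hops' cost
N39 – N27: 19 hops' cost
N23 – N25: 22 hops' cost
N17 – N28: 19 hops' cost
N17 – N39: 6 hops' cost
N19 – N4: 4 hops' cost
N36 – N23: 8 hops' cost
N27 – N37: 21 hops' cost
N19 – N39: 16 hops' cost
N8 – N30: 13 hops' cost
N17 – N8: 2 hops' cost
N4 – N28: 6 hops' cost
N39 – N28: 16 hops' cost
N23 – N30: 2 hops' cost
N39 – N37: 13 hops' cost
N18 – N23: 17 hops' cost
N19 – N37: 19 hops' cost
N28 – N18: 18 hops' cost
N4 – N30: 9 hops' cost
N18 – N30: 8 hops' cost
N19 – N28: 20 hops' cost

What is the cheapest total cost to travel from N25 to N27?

Shortest distances from N25:
N25: 0
N17: 5  (via N25)
N8: 7  (via N17)
N39: 11  (via N17)
N23: 12  (via N8)
N30: 14  (via N23)
N36: 20  (via N23)
N18: 22  (via N30)
N4: 23  (via N30)
N37: 24  (via N39)
N28: 24  (via N17)
N19: 27  (via N39)
N27: 30  (via N39)
Shortest route: N25 → N17 → N39 → N27 = 30 hops' cost.

30 hops' cost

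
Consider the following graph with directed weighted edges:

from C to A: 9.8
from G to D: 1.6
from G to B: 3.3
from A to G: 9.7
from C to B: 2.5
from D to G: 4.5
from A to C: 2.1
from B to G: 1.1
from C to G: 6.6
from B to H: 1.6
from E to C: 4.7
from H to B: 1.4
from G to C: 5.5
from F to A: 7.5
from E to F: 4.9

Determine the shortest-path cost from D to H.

Shortest distances from D:
D: 0
G: 4.5  (via D)
B: 7.8  (via G)
H: 9.4  (via B)
Shortest route: D–G–B–H = 9.4.

9.4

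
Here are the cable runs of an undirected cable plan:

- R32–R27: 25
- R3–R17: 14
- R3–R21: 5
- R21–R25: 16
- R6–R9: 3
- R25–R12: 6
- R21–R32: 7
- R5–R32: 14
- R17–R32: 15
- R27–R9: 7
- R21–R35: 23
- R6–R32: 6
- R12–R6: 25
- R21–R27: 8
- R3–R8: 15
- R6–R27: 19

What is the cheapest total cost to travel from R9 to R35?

38

Compare a few routes:
R9–R27–R21–R35: 7+8+23 = 38
R9–R6–R27–R21–R35: 3+19+8+23 = 53
R9–R27–R6–R32–R21–R35: 7+19+6+7+23 = 62
R9–R6–R32–R21–R35: 3+6+7+23 = 39
Cheapest is R9–R27–R21–R35 at 38.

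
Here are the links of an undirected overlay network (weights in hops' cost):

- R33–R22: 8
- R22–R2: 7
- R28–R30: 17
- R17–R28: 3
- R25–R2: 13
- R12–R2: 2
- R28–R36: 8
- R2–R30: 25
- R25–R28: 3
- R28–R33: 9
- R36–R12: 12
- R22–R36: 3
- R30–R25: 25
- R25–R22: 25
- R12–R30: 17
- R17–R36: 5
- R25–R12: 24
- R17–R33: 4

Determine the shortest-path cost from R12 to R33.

17 hops' cost

Shortest distances from R12:
R12: 0
R2: 2  (via R12)
R22: 9  (via R2)
R36: 12  (via R12)
R25: 15  (via R2)
R17: 17  (via R36)
R30: 17  (via R12)
R33: 17  (via R22)
Shortest route: R12–R2–R22–R33 = 17 hops' cost.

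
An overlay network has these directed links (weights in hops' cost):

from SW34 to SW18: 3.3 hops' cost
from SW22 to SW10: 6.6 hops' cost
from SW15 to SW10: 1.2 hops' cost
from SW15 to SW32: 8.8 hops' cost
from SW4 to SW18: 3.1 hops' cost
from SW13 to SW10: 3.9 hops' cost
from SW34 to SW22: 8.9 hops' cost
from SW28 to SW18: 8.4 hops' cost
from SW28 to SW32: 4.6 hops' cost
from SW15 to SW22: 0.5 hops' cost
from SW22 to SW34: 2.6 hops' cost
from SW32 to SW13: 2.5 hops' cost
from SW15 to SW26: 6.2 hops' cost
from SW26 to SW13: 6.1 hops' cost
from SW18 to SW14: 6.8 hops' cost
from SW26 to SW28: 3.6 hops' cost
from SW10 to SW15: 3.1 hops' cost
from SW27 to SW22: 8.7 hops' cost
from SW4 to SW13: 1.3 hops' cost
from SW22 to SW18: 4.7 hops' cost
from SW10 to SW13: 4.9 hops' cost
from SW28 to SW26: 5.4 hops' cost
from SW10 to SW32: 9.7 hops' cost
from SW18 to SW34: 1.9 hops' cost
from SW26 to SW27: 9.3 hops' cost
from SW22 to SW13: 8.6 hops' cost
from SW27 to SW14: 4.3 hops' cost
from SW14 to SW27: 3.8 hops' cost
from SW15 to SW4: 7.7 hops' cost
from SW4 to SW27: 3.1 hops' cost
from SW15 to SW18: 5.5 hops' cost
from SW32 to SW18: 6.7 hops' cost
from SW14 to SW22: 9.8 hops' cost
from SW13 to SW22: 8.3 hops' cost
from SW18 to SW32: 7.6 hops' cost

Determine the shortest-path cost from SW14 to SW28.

29.3 hops' cost

Candidate routes:
SW14 - SW22 - SW10 - SW15 - SW26 - SW28: 9.8+6.6+3.1+6.2+3.6 = 29.3
SW14 - SW27 - SW22 - SW10 - SW15 - SW26 - SW28: 3.8+8.7+6.6+3.1+6.2+3.6 = 32
Cheapest is SW14 - SW22 - SW10 - SW15 - SW26 - SW28 at 29.3 hops' cost.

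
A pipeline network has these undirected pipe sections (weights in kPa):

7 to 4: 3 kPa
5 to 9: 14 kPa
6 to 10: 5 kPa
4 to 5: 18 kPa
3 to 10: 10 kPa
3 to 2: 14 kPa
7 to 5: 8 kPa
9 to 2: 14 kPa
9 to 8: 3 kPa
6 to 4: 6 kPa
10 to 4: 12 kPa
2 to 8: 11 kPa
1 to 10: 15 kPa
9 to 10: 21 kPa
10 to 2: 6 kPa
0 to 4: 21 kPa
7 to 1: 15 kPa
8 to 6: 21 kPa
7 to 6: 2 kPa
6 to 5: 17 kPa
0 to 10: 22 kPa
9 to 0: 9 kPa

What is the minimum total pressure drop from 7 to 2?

13 kPa

Compare a few routes:
7 - 4 - 10 - 2: 3+12+6 = 21
7 - 4 - 6 - 10 - 2: 3+6+5+6 = 20
7 - 6 - 10 - 2: 2+5+6 = 13
Cheapest is 7 - 6 - 10 - 2 at 13 kPa.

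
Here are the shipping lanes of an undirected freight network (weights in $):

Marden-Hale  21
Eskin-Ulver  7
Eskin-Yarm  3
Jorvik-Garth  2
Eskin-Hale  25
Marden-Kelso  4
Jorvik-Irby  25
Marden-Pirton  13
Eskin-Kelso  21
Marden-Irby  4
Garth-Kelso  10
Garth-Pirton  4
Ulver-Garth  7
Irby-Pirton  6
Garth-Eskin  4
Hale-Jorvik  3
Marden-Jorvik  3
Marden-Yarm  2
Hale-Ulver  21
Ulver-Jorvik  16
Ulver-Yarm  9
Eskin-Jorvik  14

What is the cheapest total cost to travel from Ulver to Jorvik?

Settle nodes by increasing distance from Ulver:
Ulver: 0
Garth: 7  (via Ulver)
Eskin: 7  (via Ulver)
Yarm: 9  (via Ulver)
Jorvik: 9  (via Garth)
Shortest route: Ulver–Garth–Jorvik = $9.

$9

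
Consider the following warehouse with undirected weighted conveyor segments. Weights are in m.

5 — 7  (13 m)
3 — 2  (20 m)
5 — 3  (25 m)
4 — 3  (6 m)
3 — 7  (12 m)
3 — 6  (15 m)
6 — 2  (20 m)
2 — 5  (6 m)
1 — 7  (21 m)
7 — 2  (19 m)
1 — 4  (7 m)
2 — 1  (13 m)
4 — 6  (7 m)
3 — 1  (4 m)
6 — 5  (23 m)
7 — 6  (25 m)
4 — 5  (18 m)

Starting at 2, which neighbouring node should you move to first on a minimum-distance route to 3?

Candidate routes:
2–1–3: 13+4 = 17
2–3: 20 = 20
The minimum is 17 m via 2–1–3.
So from 2 the first move is to 1.

1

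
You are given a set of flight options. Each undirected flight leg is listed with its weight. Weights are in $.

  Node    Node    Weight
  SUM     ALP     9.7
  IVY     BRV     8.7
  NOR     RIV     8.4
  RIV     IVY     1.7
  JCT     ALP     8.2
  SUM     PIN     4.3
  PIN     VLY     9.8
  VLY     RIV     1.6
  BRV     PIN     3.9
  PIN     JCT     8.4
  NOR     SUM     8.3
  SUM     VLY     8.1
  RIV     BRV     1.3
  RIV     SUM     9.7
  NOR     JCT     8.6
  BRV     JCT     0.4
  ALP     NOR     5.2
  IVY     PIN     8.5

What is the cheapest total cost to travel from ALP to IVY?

$11.6

Enumerating some paths:
ALP–JCT–BRV–IVY: 8.2+0.4+8.7 = 17.3
ALP–JCT–BRV–RIV–IVY: 8.2+0.4+1.3+1.7 = 11.6
ALP–NOR–JCT–BRV–RIV–IVY: 5.2+8.6+0.4+1.3+1.7 = 17.2
ALP–NOR–RIV–IVY: 5.2+8.4+1.7 = 15.3
Cheapest is ALP–JCT–BRV–RIV–IVY at $11.6.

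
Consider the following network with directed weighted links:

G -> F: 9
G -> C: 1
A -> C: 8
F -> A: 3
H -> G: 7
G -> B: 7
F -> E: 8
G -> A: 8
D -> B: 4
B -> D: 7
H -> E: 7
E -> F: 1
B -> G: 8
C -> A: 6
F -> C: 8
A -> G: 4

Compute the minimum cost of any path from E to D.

22

Shortest distances from E:
E: 0
F: 1  (via E)
A: 4  (via F)
G: 8  (via A)
C: 9  (via F)
B: 15  (via G)
D: 22  (via B)
Shortest route: E–F–A–G–B–D = 22.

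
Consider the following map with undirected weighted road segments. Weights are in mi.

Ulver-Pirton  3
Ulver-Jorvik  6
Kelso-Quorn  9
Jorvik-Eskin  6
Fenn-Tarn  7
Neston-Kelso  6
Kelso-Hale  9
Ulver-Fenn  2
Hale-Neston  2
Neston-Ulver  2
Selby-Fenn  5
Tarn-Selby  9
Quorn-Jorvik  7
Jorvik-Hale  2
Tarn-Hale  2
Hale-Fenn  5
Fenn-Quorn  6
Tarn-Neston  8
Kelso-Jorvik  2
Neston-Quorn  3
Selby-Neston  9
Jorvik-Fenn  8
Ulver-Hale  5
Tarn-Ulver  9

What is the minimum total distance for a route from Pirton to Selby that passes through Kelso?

Best Pirton to Kelso: Pirton–Ulver–Neston–Kelso costing 11
Shortest Kelso→Selby: Kelso–Jorvik–Hale–Fenn–Selby = 14
Total via Kelso: 11 + 14 = 25 mi.

25 mi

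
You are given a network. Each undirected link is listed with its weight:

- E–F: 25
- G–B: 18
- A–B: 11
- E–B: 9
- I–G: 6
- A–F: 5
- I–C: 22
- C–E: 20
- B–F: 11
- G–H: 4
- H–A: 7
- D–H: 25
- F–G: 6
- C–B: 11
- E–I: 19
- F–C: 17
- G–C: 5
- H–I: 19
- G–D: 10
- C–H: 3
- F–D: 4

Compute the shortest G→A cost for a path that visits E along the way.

45

Best G to E: G–C–E costing 25
Shortest E→A: E–B–A = 20
Total via E: 25 + 20 = 45.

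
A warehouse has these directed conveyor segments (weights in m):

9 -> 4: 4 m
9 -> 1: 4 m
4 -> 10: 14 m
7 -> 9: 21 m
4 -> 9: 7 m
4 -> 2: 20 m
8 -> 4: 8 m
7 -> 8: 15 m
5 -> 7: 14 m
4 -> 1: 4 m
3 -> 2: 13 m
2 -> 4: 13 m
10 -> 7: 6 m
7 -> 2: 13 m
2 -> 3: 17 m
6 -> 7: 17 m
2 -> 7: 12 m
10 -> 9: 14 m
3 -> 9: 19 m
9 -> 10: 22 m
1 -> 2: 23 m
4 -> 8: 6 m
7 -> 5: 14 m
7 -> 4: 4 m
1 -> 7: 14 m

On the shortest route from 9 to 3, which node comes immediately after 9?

Compare a few routes:
9–1–7–2–3: 4+14+13+17 = 48
9–4–2–3: 4+20+17 = 41
9–1–2–3: 4+23+17 = 44
Cheapest is 9–4–2–3 at 41 m.
So from 9 the first move is to 4.

4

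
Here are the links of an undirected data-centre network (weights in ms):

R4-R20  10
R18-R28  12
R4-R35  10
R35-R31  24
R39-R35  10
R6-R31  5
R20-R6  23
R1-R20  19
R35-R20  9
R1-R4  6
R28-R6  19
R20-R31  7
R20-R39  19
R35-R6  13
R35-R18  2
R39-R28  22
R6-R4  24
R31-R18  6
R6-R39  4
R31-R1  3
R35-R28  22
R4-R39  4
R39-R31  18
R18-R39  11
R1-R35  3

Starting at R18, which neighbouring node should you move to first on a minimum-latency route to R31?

R31

Enumerating some paths:
R18–R35–R1–R31: 2+3+3 = 8
R18–R31: 6 = 6
The minimum is 6 ms via R18–R31.
So from R18 the first move is to R31.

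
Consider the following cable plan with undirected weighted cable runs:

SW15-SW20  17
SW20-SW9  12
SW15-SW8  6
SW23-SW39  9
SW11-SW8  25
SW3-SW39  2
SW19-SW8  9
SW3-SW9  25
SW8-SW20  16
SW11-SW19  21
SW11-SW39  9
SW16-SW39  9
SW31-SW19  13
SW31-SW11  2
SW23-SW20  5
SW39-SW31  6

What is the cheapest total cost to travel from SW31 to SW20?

Shortest distances from SW31:
SW31: 0
SW11: 2  (via SW31)
SW39: 6  (via SW31)
SW3: 8  (via SW39)
SW19: 13  (via SW31)
SW23: 15  (via SW39)
SW16: 15  (via SW39)
SW20: 20  (via SW23)
Shortest route: SW31 → SW39 → SW23 → SW20 = 20.

20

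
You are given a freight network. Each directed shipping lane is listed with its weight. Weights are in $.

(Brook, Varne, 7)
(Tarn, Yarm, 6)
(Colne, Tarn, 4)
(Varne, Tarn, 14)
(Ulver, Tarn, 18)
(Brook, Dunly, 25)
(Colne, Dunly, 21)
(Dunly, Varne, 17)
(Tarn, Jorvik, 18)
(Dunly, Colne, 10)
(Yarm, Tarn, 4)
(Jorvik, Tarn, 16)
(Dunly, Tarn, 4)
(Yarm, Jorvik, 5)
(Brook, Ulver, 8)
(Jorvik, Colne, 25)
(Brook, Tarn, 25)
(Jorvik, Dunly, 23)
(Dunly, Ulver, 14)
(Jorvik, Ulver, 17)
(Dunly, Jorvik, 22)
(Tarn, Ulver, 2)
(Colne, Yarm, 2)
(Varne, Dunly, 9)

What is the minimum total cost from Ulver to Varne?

$69

Compare a few routes:
Ulver–Tarn–Jorvik–Dunly–Varne: 18+18+23+17 = 76
Ulver–Tarn–Yarm–Jorvik–Dunly–Varne: 18+6+5+23+17 = 69
Ulver–Tarn–Yarm–Jorvik–Colne–Dunly–Varne: 18+6+5+25+21+17 = 92
Cheapest is Ulver–Tarn–Yarm–Jorvik–Dunly–Varne at $69.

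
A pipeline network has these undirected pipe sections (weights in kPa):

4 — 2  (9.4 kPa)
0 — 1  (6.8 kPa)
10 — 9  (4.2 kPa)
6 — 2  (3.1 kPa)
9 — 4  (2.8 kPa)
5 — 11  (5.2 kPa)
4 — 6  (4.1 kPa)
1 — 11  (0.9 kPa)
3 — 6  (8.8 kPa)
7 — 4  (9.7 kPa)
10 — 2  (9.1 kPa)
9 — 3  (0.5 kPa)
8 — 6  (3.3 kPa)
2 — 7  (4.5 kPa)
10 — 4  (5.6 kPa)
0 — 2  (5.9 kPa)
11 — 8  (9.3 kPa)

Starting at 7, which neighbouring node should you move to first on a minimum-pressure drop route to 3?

Candidate routes:
7 → 2 → 6 → 4 → 9 → 3: 4.5+3.1+4.1+2.8+0.5 = 15
7 → 4 → 9 → 3: 9.7+2.8+0.5 = 13
Cheapest is 7 → 4 → 9 → 3 at 13 kPa.
So from 7 the first move is to 4.

4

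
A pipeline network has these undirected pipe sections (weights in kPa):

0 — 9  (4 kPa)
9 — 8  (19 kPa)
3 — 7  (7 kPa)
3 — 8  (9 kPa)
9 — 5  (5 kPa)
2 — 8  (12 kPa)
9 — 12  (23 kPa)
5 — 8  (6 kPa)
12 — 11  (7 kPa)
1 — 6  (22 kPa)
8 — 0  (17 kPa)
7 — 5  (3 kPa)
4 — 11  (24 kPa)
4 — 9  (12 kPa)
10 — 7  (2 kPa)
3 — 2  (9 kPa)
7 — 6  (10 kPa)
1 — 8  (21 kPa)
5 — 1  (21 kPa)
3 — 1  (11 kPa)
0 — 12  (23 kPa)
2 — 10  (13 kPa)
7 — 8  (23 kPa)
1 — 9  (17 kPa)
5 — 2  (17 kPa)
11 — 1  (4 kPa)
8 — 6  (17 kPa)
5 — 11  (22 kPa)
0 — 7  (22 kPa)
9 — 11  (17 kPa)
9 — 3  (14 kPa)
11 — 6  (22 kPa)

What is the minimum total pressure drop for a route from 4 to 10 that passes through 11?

Shortest 4→11: 4 → 11 = 24
Best 11 to 10: 11 → 1 → 3 → 7 → 10 costing 24
Total via 11: 24 + 24 = 48 kPa.

48 kPa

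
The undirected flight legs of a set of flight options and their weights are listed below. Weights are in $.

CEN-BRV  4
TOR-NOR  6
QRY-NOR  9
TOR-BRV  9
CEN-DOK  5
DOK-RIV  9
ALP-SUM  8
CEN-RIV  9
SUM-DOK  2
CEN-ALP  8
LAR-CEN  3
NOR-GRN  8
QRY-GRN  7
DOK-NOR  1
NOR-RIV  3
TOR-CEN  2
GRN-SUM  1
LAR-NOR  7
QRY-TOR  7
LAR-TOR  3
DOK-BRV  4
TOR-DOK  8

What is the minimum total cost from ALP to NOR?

Candidate routes:
ALP → SUM → DOK → NOR: 8+2+1 = 11
ALP → CEN → DOK → NOR: 8+5+1 = 14
The minimum is $11 via ALP → SUM → DOK → NOR.

$11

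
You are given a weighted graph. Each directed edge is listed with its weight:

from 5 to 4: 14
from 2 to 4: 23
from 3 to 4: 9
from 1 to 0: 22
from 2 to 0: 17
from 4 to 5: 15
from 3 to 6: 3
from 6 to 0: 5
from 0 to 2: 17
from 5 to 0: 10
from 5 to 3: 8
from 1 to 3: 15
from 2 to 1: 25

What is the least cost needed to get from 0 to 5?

Settle nodes by increasing distance from 0:
0: 0
2: 17  (via 0)
4: 40  (via 2)
1: 42  (via 2)
5: 55  (via 4)
Shortest route: 0–2–4–5 = 55.

55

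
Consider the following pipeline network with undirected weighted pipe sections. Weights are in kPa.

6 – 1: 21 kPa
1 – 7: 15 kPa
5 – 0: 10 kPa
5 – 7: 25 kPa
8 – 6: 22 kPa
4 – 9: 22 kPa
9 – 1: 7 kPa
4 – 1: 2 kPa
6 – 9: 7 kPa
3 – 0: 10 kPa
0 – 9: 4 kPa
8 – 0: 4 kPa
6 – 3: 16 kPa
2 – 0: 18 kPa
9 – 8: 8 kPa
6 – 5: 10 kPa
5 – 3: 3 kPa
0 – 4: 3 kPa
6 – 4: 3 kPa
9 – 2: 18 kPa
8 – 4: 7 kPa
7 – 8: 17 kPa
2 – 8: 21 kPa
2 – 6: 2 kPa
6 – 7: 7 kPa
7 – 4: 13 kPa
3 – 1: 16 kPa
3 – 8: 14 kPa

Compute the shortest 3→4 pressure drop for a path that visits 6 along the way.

16 kPa

Best 3 to 6: 3–5–6 costing 13
Shortest 6→4: 6–4 = 3
Total via 6: 13 + 3 = 16 kPa.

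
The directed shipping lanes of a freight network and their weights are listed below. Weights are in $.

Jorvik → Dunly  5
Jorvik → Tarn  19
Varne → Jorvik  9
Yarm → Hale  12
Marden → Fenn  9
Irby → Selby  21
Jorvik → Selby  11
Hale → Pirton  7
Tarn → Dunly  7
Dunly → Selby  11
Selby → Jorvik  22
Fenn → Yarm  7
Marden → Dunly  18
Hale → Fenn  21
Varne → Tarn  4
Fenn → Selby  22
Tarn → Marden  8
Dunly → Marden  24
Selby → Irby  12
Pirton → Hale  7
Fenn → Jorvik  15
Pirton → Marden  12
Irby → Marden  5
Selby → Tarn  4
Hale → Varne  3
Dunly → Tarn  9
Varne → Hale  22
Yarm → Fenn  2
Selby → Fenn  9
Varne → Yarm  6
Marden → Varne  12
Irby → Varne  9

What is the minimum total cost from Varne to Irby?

Candidate routes:
Varne → Jorvik → Dunly → Selby → Irby: 9+5+11+12 = 37
Varne → Tarn → Dunly → Selby → Irby: 4+7+11+12 = 34
Varne → Jorvik → Selby → Irby: 9+11+12 = 32
The minimum is $32 via Varne → Jorvik → Selby → Irby.

$32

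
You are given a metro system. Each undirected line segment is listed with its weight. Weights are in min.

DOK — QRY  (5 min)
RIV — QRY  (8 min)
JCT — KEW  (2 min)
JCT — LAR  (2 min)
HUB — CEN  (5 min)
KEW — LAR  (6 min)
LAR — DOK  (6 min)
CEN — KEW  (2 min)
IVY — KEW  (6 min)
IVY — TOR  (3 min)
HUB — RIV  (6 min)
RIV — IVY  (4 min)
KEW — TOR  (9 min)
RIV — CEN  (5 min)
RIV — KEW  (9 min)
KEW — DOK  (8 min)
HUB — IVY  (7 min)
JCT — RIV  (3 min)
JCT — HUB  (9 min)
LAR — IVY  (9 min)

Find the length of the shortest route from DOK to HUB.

15 min

Settle nodes by increasing distance from DOK:
DOK: 0
QRY: 5  (via DOK)
LAR: 6  (via DOK)
JCT: 8  (via LAR)
KEW: 8  (via DOK)
CEN: 10  (via KEW)
RIV: 11  (via JCT)
IVY: 14  (via KEW)
HUB: 15  (via CEN)
Shortest route: DOK → KEW → CEN → HUB = 15 min.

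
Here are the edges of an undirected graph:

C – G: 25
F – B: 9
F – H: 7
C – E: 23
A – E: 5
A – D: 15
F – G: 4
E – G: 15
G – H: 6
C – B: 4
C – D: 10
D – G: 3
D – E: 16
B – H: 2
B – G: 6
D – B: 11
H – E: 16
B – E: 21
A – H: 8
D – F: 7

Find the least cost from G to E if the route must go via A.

19

Best G to A: G → H → A costing 14
Shortest A→E: A → E = 5
Total via A: 14 + 5 = 19.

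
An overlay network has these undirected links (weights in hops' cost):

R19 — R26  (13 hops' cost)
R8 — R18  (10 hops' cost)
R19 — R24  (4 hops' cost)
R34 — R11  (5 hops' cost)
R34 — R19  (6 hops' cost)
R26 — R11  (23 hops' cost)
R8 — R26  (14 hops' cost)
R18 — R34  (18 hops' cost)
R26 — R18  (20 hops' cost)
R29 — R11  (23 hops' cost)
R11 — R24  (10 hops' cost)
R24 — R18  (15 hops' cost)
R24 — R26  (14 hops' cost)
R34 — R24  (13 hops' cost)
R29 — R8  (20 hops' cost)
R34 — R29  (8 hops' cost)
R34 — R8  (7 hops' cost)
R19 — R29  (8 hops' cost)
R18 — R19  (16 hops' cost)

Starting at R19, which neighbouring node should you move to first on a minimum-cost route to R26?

Compare a few routes:
R19–R26: 13 = 13
R19–R24–R26: 4+14 = 18
The minimum is 13 hops' cost via R19–R26.
So from R19 the first move is to R26.

R26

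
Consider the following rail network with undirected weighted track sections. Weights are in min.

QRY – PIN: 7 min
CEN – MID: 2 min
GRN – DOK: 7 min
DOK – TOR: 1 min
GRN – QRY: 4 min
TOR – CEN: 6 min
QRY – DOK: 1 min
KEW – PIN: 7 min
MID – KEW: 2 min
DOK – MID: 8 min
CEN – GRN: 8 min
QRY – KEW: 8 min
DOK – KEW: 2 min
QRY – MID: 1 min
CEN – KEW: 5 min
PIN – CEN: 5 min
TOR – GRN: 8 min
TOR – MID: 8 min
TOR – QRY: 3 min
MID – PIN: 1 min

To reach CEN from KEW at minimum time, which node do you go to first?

MID

Candidate routes:
KEW → MID → CEN: 2+2 = 4
KEW → CEN: 5 = 5
KEW → DOK → QRY → MID → CEN: 2+1+1+2 = 6
Cheapest is KEW → MID → CEN at 4 min.
So from KEW the first move is to MID.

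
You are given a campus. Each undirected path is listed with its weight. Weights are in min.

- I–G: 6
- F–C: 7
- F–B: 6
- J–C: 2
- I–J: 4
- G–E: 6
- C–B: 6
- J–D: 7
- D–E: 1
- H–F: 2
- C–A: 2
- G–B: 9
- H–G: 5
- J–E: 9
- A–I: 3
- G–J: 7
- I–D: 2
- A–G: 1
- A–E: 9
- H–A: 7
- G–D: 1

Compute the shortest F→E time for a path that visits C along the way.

12 min

Shortest F→C: F → C = 7
Best C to E: C → A → G → D → E costing 5
Total via C: 7 + 5 = 12 min.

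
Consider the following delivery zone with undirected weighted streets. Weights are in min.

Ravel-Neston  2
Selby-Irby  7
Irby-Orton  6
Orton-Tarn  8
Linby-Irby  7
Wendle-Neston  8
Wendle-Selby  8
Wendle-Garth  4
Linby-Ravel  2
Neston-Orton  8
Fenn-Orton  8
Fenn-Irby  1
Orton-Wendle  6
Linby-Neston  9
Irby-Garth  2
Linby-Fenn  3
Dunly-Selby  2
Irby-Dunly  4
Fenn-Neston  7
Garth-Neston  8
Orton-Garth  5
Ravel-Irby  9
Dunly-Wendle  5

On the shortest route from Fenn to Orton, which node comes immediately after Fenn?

Irby

Enumerating some paths:
Fenn → Orton: 8 = 8
Fenn → Irby → Garth → Orton: 1+2+5 = 8
Fenn → Irby → Orton: 1+6 = 7
Cheapest is Fenn → Irby → Orton at 7 min.
So from Fenn the first move is to Irby.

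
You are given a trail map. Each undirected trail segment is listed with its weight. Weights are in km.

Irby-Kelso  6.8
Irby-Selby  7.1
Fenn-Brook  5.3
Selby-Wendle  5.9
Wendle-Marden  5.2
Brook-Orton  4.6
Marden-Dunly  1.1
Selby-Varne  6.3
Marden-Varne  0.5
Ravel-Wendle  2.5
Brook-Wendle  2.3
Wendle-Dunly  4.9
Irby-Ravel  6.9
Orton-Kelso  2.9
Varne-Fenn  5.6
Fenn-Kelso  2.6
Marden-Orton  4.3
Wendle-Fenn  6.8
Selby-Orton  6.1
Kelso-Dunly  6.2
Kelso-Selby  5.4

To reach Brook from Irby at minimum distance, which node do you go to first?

Ravel

Candidate routes:
Irby → Kelso → Orton → Brook: 6.8+2.9+4.6 = 14.3
Irby → Ravel → Wendle → Brook: 6.9+2.5+2.3 = 11.7
Irby → Kelso → Fenn → Brook: 6.8+2.6+5.3 = 14.7
Cheapest is Irby → Ravel → Wendle → Brook at 11.7 km.
So from Irby the first move is to Ravel.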